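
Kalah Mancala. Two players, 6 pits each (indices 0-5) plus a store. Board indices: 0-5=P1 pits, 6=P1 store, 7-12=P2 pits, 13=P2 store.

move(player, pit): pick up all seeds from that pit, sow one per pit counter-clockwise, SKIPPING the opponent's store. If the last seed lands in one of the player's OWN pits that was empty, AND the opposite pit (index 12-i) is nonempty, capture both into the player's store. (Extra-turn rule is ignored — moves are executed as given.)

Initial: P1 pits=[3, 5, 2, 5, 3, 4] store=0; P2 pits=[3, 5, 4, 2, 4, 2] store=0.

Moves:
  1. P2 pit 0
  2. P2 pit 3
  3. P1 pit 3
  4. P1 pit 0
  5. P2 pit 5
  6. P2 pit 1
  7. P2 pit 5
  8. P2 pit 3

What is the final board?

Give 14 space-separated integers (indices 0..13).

Answer: 2 8 3 0 4 5 7 1 0 1 0 7 0 4

Derivation:
Move 1: P2 pit0 -> P1=[3,5,2,5,3,4](0) P2=[0,6,5,3,4,2](0)
Move 2: P2 pit3 -> P1=[3,5,2,5,3,4](0) P2=[0,6,5,0,5,3](1)
Move 3: P1 pit3 -> P1=[3,5,2,0,4,5](1) P2=[1,7,5,0,5,3](1)
Move 4: P1 pit0 -> P1=[0,6,3,0,4,5](7) P2=[1,7,0,0,5,3](1)
Move 5: P2 pit5 -> P1=[1,7,3,0,4,5](7) P2=[1,7,0,0,5,0](2)
Move 6: P2 pit1 -> P1=[2,8,3,0,4,5](7) P2=[1,0,1,1,6,1](3)
Move 7: P2 pit5 -> P1=[2,8,3,0,4,5](7) P2=[1,0,1,1,6,0](4)
Move 8: P2 pit3 -> P1=[2,8,3,0,4,5](7) P2=[1,0,1,0,7,0](4)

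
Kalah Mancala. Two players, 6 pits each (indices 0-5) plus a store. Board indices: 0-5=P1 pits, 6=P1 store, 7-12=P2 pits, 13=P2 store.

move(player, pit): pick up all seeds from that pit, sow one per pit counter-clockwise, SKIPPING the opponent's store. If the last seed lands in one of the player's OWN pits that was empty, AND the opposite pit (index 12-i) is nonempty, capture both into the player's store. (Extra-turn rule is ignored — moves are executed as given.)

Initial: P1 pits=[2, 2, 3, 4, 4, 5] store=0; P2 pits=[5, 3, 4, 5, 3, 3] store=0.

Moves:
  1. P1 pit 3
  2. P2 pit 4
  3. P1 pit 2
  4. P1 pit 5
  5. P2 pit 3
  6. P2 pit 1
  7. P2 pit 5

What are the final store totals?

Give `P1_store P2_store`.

Answer: 2 3

Derivation:
Move 1: P1 pit3 -> P1=[2,2,3,0,5,6](1) P2=[6,3,4,5,3,3](0)
Move 2: P2 pit4 -> P1=[3,2,3,0,5,6](1) P2=[6,3,4,5,0,4](1)
Move 3: P1 pit2 -> P1=[3,2,0,1,6,7](1) P2=[6,3,4,5,0,4](1)
Move 4: P1 pit5 -> P1=[3,2,0,1,6,0](2) P2=[7,4,5,6,1,5](1)
Move 5: P2 pit3 -> P1=[4,3,1,1,6,0](2) P2=[7,4,5,0,2,6](2)
Move 6: P2 pit1 -> P1=[4,3,1,1,6,0](2) P2=[7,0,6,1,3,7](2)
Move 7: P2 pit5 -> P1=[5,4,2,2,7,1](2) P2=[7,0,6,1,3,0](3)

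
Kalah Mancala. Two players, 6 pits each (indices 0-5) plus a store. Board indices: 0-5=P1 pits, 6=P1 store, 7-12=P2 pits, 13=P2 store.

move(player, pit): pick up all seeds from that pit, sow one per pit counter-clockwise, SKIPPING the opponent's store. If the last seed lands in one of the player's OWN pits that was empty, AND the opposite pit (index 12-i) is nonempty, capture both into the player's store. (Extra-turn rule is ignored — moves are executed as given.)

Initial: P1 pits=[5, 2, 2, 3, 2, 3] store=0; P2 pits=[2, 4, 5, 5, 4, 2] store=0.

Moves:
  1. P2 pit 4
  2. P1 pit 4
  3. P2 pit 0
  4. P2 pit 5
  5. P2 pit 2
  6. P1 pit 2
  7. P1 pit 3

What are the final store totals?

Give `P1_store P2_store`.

Move 1: P2 pit4 -> P1=[6,3,2,3,2,3](0) P2=[2,4,5,5,0,3](1)
Move 2: P1 pit4 -> P1=[6,3,2,3,0,4](1) P2=[2,4,5,5,0,3](1)
Move 3: P2 pit0 -> P1=[6,3,2,3,0,4](1) P2=[0,5,6,5,0,3](1)
Move 4: P2 pit5 -> P1=[7,4,2,3,0,4](1) P2=[0,5,6,5,0,0](2)
Move 5: P2 pit2 -> P1=[8,5,2,3,0,4](1) P2=[0,5,0,6,1,1](3)
Move 6: P1 pit2 -> P1=[8,5,0,4,0,4](7) P2=[0,0,0,6,1,1](3)
Move 7: P1 pit3 -> P1=[8,5,0,0,1,5](8) P2=[1,0,0,6,1,1](3)

Answer: 8 3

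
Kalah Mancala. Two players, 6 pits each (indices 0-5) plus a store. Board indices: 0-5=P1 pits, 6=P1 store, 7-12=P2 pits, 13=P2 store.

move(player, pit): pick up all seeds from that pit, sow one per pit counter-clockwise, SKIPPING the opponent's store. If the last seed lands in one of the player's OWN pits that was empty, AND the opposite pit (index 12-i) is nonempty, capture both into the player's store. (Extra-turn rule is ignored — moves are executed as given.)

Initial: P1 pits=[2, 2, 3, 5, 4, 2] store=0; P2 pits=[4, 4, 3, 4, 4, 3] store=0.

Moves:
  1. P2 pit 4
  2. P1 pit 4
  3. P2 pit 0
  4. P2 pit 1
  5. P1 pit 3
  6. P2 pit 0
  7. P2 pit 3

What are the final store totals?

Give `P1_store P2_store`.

Answer: 2 3

Derivation:
Move 1: P2 pit4 -> P1=[3,3,3,5,4,2](0) P2=[4,4,3,4,0,4](1)
Move 2: P1 pit4 -> P1=[3,3,3,5,0,3](1) P2=[5,5,3,4,0,4](1)
Move 3: P2 pit0 -> P1=[3,3,3,5,0,3](1) P2=[0,6,4,5,1,5](1)
Move 4: P2 pit1 -> P1=[4,3,3,5,0,3](1) P2=[0,0,5,6,2,6](2)
Move 5: P1 pit3 -> P1=[4,3,3,0,1,4](2) P2=[1,1,5,6,2,6](2)
Move 6: P2 pit0 -> P1=[4,3,3,0,1,4](2) P2=[0,2,5,6,2,6](2)
Move 7: P2 pit3 -> P1=[5,4,4,0,1,4](2) P2=[0,2,5,0,3,7](3)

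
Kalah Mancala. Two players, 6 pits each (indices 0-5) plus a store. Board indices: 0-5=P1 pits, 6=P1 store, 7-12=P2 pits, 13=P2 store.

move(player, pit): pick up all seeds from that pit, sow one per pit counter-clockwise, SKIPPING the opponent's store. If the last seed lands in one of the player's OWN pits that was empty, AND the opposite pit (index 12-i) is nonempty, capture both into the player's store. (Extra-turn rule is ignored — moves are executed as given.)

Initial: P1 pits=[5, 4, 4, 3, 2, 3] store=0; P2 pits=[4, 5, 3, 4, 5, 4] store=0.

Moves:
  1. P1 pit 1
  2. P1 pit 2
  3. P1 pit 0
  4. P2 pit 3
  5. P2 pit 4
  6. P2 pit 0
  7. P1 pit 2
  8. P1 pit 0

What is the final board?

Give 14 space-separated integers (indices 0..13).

Move 1: P1 pit1 -> P1=[5,0,5,4,3,4](0) P2=[4,5,3,4,5,4](0)
Move 2: P1 pit2 -> P1=[5,0,0,5,4,5](1) P2=[5,5,3,4,5,4](0)
Move 3: P1 pit0 -> P1=[0,1,1,6,5,6](1) P2=[5,5,3,4,5,4](0)
Move 4: P2 pit3 -> P1=[1,1,1,6,5,6](1) P2=[5,5,3,0,6,5](1)
Move 5: P2 pit4 -> P1=[2,2,2,7,5,6](1) P2=[5,5,3,0,0,6](2)
Move 6: P2 pit0 -> P1=[2,2,2,7,5,6](1) P2=[0,6,4,1,1,7](2)
Move 7: P1 pit2 -> P1=[2,2,0,8,6,6](1) P2=[0,6,4,1,1,7](2)
Move 8: P1 pit0 -> P1=[0,3,0,8,6,6](3) P2=[0,6,4,0,1,7](2)

Answer: 0 3 0 8 6 6 3 0 6 4 0 1 7 2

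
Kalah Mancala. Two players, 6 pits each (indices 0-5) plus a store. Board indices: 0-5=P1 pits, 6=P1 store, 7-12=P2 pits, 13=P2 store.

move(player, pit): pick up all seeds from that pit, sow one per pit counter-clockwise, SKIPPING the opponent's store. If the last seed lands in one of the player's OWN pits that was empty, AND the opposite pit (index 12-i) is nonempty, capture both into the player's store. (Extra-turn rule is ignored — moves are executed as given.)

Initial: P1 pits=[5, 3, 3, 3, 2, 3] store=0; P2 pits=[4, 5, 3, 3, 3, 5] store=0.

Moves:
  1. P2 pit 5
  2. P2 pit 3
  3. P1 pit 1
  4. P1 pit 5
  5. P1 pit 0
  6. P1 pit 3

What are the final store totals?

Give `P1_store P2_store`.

Answer: 3 2

Derivation:
Move 1: P2 pit5 -> P1=[6,4,4,4,2,3](0) P2=[4,5,3,3,3,0](1)
Move 2: P2 pit3 -> P1=[6,4,4,4,2,3](0) P2=[4,5,3,0,4,1](2)
Move 3: P1 pit1 -> P1=[6,0,5,5,3,4](0) P2=[4,5,3,0,4,1](2)
Move 4: P1 pit5 -> P1=[6,0,5,5,3,0](1) P2=[5,6,4,0,4,1](2)
Move 5: P1 pit0 -> P1=[0,1,6,6,4,1](2) P2=[5,6,4,0,4,1](2)
Move 6: P1 pit3 -> P1=[0,1,6,0,5,2](3) P2=[6,7,5,0,4,1](2)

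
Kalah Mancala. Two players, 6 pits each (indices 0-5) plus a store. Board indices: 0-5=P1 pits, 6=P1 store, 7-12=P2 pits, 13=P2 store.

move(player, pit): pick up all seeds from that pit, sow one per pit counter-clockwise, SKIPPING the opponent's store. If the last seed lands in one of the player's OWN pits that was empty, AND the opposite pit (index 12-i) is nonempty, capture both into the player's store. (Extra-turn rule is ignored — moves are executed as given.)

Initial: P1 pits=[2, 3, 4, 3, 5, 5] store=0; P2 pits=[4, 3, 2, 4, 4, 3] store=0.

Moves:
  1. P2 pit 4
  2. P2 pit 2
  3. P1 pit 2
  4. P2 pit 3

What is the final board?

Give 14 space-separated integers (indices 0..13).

Move 1: P2 pit4 -> P1=[3,4,4,3,5,5](0) P2=[4,3,2,4,0,4](1)
Move 2: P2 pit2 -> P1=[3,0,4,3,5,5](0) P2=[4,3,0,5,0,4](6)
Move 3: P1 pit2 -> P1=[3,0,0,4,6,6](1) P2=[4,3,0,5,0,4](6)
Move 4: P2 pit3 -> P1=[4,1,0,4,6,6](1) P2=[4,3,0,0,1,5](7)

Answer: 4 1 0 4 6 6 1 4 3 0 0 1 5 7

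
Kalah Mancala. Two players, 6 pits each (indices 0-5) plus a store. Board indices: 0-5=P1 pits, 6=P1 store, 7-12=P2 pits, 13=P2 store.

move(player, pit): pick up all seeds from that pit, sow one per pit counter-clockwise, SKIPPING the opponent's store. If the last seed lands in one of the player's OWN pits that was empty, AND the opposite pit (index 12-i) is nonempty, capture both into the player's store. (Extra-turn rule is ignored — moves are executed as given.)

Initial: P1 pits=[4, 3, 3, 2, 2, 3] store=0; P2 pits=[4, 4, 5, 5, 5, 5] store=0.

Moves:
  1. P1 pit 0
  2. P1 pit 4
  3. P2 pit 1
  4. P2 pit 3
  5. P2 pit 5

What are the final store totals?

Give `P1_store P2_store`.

Answer: 1 2

Derivation:
Move 1: P1 pit0 -> P1=[0,4,4,3,3,3](0) P2=[4,4,5,5,5,5](0)
Move 2: P1 pit4 -> P1=[0,4,4,3,0,4](1) P2=[5,4,5,5,5,5](0)
Move 3: P2 pit1 -> P1=[0,4,4,3,0,4](1) P2=[5,0,6,6,6,6](0)
Move 4: P2 pit3 -> P1=[1,5,5,3,0,4](1) P2=[5,0,6,0,7,7](1)
Move 5: P2 pit5 -> P1=[2,6,6,4,1,5](1) P2=[5,0,6,0,7,0](2)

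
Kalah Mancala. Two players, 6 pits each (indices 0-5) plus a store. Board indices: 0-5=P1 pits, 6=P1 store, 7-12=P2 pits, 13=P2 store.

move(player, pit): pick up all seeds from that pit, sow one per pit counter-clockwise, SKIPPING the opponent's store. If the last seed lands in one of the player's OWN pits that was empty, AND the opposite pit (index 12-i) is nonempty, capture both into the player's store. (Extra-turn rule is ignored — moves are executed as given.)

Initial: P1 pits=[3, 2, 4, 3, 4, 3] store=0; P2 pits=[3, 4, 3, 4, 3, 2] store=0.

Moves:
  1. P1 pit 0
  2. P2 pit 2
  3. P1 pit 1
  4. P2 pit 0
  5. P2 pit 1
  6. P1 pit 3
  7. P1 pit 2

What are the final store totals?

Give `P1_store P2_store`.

Answer: 2 1

Derivation:
Move 1: P1 pit0 -> P1=[0,3,5,4,4,3](0) P2=[3,4,3,4,3,2](0)
Move 2: P2 pit2 -> P1=[0,3,5,4,4,3](0) P2=[3,4,0,5,4,3](0)
Move 3: P1 pit1 -> P1=[0,0,6,5,5,3](0) P2=[3,4,0,5,4,3](0)
Move 4: P2 pit0 -> P1=[0,0,6,5,5,3](0) P2=[0,5,1,6,4,3](0)
Move 5: P2 pit1 -> P1=[0,0,6,5,5,3](0) P2=[0,0,2,7,5,4](1)
Move 6: P1 pit3 -> P1=[0,0,6,0,6,4](1) P2=[1,1,2,7,5,4](1)
Move 7: P1 pit2 -> P1=[0,0,0,1,7,5](2) P2=[2,2,2,7,5,4](1)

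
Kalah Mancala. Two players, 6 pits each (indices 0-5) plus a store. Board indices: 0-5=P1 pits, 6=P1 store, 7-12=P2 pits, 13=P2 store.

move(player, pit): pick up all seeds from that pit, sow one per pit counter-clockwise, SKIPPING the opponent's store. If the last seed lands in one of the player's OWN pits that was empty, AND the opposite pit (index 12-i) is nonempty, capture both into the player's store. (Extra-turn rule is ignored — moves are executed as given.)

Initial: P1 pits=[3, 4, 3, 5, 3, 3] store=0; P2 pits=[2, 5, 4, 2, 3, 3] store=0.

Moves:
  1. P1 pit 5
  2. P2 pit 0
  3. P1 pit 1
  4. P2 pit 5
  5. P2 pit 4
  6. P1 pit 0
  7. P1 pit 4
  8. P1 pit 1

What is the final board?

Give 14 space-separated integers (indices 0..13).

Answer: 0 0 6 8 0 3 2 1 8 6 3 0 1 2

Derivation:
Move 1: P1 pit5 -> P1=[3,4,3,5,3,0](1) P2=[3,6,4,2,3,3](0)
Move 2: P2 pit0 -> P1=[3,4,3,5,3,0](1) P2=[0,7,5,3,3,3](0)
Move 3: P1 pit1 -> P1=[3,0,4,6,4,1](1) P2=[0,7,5,3,3,3](0)
Move 4: P2 pit5 -> P1=[4,1,4,6,4,1](1) P2=[0,7,5,3,3,0](1)
Move 5: P2 pit4 -> P1=[5,1,4,6,4,1](1) P2=[0,7,5,3,0,1](2)
Move 6: P1 pit0 -> P1=[0,2,5,7,5,2](1) P2=[0,7,5,3,0,1](2)
Move 7: P1 pit4 -> P1=[0,2,5,7,0,3](2) P2=[1,8,6,3,0,1](2)
Move 8: P1 pit1 -> P1=[0,0,6,8,0,3](2) P2=[1,8,6,3,0,1](2)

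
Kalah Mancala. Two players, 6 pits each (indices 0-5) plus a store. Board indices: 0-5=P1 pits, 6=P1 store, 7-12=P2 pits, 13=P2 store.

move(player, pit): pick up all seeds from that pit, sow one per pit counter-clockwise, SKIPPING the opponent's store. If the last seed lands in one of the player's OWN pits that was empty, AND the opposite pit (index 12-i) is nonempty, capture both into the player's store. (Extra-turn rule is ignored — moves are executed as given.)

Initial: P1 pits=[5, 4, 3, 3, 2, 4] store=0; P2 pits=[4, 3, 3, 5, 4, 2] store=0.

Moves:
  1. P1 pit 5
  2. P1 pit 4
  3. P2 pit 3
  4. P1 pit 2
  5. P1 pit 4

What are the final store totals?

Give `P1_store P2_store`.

Move 1: P1 pit5 -> P1=[5,4,3,3,2,0](1) P2=[5,4,4,5,4,2](0)
Move 2: P1 pit4 -> P1=[5,4,3,3,0,1](2) P2=[5,4,4,5,4,2](0)
Move 3: P2 pit3 -> P1=[6,5,3,3,0,1](2) P2=[5,4,4,0,5,3](1)
Move 4: P1 pit2 -> P1=[6,5,0,4,1,2](2) P2=[5,4,4,0,5,3](1)
Move 5: P1 pit4 -> P1=[6,5,0,4,0,3](2) P2=[5,4,4,0,5,3](1)

Answer: 2 1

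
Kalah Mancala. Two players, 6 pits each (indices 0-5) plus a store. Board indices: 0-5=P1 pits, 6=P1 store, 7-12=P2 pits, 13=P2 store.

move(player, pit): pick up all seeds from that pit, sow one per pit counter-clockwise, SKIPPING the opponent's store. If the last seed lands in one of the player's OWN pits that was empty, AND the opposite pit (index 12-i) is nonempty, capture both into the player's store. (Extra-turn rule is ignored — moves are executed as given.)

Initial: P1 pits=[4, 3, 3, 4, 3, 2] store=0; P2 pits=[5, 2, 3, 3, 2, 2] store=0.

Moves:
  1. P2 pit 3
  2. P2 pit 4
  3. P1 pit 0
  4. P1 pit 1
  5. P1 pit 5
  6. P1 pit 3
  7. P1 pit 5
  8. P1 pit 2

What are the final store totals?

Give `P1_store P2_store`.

Answer: 4 2

Derivation:
Move 1: P2 pit3 -> P1=[4,3,3,4,3,2](0) P2=[5,2,3,0,3,3](1)
Move 2: P2 pit4 -> P1=[5,3,3,4,3,2](0) P2=[5,2,3,0,0,4](2)
Move 3: P1 pit0 -> P1=[0,4,4,5,4,3](0) P2=[5,2,3,0,0,4](2)
Move 4: P1 pit1 -> P1=[0,0,5,6,5,4](0) P2=[5,2,3,0,0,4](2)
Move 5: P1 pit5 -> P1=[0,0,5,6,5,0](1) P2=[6,3,4,0,0,4](2)
Move 6: P1 pit3 -> P1=[0,0,5,0,6,1](2) P2=[7,4,5,0,0,4](2)
Move 7: P1 pit5 -> P1=[0,0,5,0,6,0](3) P2=[7,4,5,0,0,4](2)
Move 8: P1 pit2 -> P1=[0,0,0,1,7,1](4) P2=[8,4,5,0,0,4](2)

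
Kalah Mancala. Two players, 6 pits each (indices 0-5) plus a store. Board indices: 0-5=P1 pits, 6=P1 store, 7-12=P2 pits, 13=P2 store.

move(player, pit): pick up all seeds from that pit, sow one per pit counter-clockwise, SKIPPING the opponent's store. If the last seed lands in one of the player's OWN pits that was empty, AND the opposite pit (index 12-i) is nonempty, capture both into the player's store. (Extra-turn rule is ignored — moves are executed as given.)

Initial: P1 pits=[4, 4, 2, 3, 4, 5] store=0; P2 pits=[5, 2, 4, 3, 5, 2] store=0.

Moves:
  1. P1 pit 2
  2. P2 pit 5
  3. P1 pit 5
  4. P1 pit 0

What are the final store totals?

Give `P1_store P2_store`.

Move 1: P1 pit2 -> P1=[4,4,0,4,5,5](0) P2=[5,2,4,3,5,2](0)
Move 2: P2 pit5 -> P1=[5,4,0,4,5,5](0) P2=[5,2,4,3,5,0](1)
Move 3: P1 pit5 -> P1=[5,4,0,4,5,0](1) P2=[6,3,5,4,5,0](1)
Move 4: P1 pit0 -> P1=[0,5,1,5,6,0](8) P2=[0,3,5,4,5,0](1)

Answer: 8 1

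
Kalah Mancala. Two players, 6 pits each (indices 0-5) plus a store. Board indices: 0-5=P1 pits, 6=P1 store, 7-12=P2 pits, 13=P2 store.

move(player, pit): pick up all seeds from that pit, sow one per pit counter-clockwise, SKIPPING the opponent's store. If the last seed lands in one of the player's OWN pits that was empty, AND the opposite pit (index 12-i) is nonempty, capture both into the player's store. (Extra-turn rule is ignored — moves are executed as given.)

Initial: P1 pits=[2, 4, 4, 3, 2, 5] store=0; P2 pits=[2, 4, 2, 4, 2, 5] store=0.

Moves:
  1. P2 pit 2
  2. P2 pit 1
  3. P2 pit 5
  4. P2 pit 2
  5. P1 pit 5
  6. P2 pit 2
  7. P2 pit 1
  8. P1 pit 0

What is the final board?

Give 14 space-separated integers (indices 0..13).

Move 1: P2 pit2 -> P1=[2,4,4,3,2,5](0) P2=[2,4,0,5,3,5](0)
Move 2: P2 pit1 -> P1=[2,4,4,3,2,5](0) P2=[2,0,1,6,4,6](0)
Move 3: P2 pit5 -> P1=[3,5,5,4,3,5](0) P2=[2,0,1,6,4,0](1)
Move 4: P2 pit2 -> P1=[3,5,5,4,3,5](0) P2=[2,0,0,7,4,0](1)
Move 5: P1 pit5 -> P1=[3,5,5,4,3,0](1) P2=[3,1,1,8,4,0](1)
Move 6: P2 pit2 -> P1=[3,5,5,4,3,0](1) P2=[3,1,0,9,4,0](1)
Move 7: P2 pit1 -> P1=[3,5,5,0,3,0](1) P2=[3,0,0,9,4,0](6)
Move 8: P1 pit0 -> P1=[0,6,6,1,3,0](1) P2=[3,0,0,9,4,0](6)

Answer: 0 6 6 1 3 0 1 3 0 0 9 4 0 6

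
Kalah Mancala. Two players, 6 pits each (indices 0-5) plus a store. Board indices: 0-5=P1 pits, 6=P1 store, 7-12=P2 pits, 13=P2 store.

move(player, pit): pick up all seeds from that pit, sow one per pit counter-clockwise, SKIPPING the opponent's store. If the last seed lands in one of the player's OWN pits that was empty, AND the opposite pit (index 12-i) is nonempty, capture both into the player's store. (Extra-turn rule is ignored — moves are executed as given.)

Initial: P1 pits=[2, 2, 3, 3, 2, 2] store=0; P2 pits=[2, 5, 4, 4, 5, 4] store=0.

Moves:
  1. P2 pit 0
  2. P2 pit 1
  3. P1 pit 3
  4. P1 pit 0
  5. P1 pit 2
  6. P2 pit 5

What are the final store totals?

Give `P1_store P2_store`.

Answer: 9 2

Derivation:
Move 1: P2 pit0 -> P1=[2,2,3,3,2,2](0) P2=[0,6,5,4,5,4](0)
Move 2: P2 pit1 -> P1=[3,2,3,3,2,2](0) P2=[0,0,6,5,6,5](1)
Move 3: P1 pit3 -> P1=[3,2,3,0,3,3](1) P2=[0,0,6,5,6,5](1)
Move 4: P1 pit0 -> P1=[0,3,4,0,3,3](8) P2=[0,0,0,5,6,5](1)
Move 5: P1 pit2 -> P1=[0,3,0,1,4,4](9) P2=[0,0,0,5,6,5](1)
Move 6: P2 pit5 -> P1=[1,4,1,2,4,4](9) P2=[0,0,0,5,6,0](2)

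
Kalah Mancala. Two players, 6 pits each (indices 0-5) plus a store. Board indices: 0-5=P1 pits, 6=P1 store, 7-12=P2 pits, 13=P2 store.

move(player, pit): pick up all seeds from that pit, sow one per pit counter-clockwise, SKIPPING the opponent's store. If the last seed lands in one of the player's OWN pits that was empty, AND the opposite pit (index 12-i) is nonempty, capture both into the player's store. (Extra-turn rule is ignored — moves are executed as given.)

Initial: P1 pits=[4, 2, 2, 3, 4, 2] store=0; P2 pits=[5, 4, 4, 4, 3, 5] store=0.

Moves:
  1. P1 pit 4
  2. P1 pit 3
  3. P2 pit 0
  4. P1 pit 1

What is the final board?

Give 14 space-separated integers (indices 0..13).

Answer: 4 0 3 0 1 4 8 0 6 0 5 4 6 1

Derivation:
Move 1: P1 pit4 -> P1=[4,2,2,3,0,3](1) P2=[6,5,4,4,3,5](0)
Move 2: P1 pit3 -> P1=[4,2,2,0,1,4](2) P2=[6,5,4,4,3,5](0)
Move 3: P2 pit0 -> P1=[4,2,2,0,1,4](2) P2=[0,6,5,5,4,6](1)
Move 4: P1 pit1 -> P1=[4,0,3,0,1,4](8) P2=[0,6,0,5,4,6](1)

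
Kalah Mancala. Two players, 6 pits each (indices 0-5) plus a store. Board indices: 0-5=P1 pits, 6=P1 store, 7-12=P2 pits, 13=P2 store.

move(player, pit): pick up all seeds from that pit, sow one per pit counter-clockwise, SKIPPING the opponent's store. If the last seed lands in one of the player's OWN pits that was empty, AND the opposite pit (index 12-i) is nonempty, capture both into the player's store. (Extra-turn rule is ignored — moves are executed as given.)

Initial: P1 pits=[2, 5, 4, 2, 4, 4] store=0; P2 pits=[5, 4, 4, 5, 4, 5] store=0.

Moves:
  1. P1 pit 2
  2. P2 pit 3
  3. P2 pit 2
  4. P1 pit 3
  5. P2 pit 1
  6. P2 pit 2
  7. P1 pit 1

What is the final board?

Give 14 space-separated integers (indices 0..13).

Move 1: P1 pit2 -> P1=[2,5,0,3,5,5](1) P2=[5,4,4,5,4,5](0)
Move 2: P2 pit3 -> P1=[3,6,0,3,5,5](1) P2=[5,4,4,0,5,6](1)
Move 3: P2 pit2 -> P1=[3,6,0,3,5,5](1) P2=[5,4,0,1,6,7](2)
Move 4: P1 pit3 -> P1=[3,6,0,0,6,6](2) P2=[5,4,0,1,6,7](2)
Move 5: P2 pit1 -> P1=[3,6,0,0,6,6](2) P2=[5,0,1,2,7,8](2)
Move 6: P2 pit2 -> P1=[3,6,0,0,6,6](2) P2=[5,0,0,3,7,8](2)
Move 7: P1 pit1 -> P1=[3,0,1,1,7,7](3) P2=[6,0,0,3,7,8](2)

Answer: 3 0 1 1 7 7 3 6 0 0 3 7 8 2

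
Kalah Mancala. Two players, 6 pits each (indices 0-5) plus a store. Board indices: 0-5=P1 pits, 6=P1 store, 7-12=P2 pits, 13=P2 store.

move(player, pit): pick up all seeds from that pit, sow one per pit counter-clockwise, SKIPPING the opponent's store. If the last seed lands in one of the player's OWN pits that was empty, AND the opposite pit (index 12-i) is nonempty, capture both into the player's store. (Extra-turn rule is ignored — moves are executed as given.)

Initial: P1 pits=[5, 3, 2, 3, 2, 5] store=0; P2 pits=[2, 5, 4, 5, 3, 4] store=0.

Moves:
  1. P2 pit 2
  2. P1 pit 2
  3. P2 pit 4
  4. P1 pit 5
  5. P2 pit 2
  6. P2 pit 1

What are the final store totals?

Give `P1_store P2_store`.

Answer: 1 3

Derivation:
Move 1: P2 pit2 -> P1=[5,3,2,3,2,5](0) P2=[2,5,0,6,4,5](1)
Move 2: P1 pit2 -> P1=[5,3,0,4,3,5](0) P2=[2,5,0,6,4,5](1)
Move 3: P2 pit4 -> P1=[6,4,0,4,3,5](0) P2=[2,5,0,6,0,6](2)
Move 4: P1 pit5 -> P1=[6,4,0,4,3,0](1) P2=[3,6,1,7,0,6](2)
Move 5: P2 pit2 -> P1=[6,4,0,4,3,0](1) P2=[3,6,0,8,0,6](2)
Move 6: P2 pit1 -> P1=[7,4,0,4,3,0](1) P2=[3,0,1,9,1,7](3)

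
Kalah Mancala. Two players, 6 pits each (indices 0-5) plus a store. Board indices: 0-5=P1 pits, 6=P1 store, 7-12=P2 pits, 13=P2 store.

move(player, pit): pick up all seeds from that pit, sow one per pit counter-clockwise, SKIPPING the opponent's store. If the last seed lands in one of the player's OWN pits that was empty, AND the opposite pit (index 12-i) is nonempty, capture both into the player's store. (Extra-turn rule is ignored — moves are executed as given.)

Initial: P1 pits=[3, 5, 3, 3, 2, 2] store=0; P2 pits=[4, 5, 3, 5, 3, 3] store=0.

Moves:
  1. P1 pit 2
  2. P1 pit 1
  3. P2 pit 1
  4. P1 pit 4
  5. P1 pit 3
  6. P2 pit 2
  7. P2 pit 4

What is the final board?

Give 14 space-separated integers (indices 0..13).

Answer: 4 1 2 0 1 6 3 6 2 0 7 0 6 3

Derivation:
Move 1: P1 pit2 -> P1=[3,5,0,4,3,3](0) P2=[4,5,3,5,3,3](0)
Move 2: P1 pit1 -> P1=[3,0,1,5,4,4](1) P2=[4,5,3,5,3,3](0)
Move 3: P2 pit1 -> P1=[3,0,1,5,4,4](1) P2=[4,0,4,6,4,4](1)
Move 4: P1 pit4 -> P1=[3,0,1,5,0,5](2) P2=[5,1,4,6,4,4](1)
Move 5: P1 pit3 -> P1=[3,0,1,0,1,6](3) P2=[6,2,4,6,4,4](1)
Move 6: P2 pit2 -> P1=[3,0,1,0,1,6](3) P2=[6,2,0,7,5,5](2)
Move 7: P2 pit4 -> P1=[4,1,2,0,1,6](3) P2=[6,2,0,7,0,6](3)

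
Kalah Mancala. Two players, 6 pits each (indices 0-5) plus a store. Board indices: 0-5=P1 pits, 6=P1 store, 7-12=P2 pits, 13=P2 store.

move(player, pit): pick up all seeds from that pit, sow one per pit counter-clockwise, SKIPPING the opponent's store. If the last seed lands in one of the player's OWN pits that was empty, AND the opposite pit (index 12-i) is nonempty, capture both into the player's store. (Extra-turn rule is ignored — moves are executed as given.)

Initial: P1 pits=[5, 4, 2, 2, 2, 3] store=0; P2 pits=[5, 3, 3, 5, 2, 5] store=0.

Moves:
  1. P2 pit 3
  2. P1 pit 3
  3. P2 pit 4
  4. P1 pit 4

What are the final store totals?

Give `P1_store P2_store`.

Answer: 1 2

Derivation:
Move 1: P2 pit3 -> P1=[6,5,2,2,2,3](0) P2=[5,3,3,0,3,6](1)
Move 2: P1 pit3 -> P1=[6,5,2,0,3,4](0) P2=[5,3,3,0,3,6](1)
Move 3: P2 pit4 -> P1=[7,5,2,0,3,4](0) P2=[5,3,3,0,0,7](2)
Move 4: P1 pit4 -> P1=[7,5,2,0,0,5](1) P2=[6,3,3,0,0,7](2)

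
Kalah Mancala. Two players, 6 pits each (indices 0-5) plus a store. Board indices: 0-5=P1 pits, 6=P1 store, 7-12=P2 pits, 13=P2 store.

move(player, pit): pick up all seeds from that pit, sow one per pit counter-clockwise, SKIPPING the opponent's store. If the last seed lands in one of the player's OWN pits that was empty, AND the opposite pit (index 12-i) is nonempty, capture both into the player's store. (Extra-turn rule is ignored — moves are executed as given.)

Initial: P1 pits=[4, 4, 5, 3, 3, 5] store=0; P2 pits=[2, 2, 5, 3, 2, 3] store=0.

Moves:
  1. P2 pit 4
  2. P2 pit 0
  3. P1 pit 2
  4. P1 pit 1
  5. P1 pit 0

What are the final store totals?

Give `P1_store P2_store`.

Answer: 1 1

Derivation:
Move 1: P2 pit4 -> P1=[4,4,5,3,3,5](0) P2=[2,2,5,3,0,4](1)
Move 2: P2 pit0 -> P1=[4,4,5,3,3,5](0) P2=[0,3,6,3,0,4](1)
Move 3: P1 pit2 -> P1=[4,4,0,4,4,6](1) P2=[1,3,6,3,0,4](1)
Move 4: P1 pit1 -> P1=[4,0,1,5,5,7](1) P2=[1,3,6,3,0,4](1)
Move 5: P1 pit0 -> P1=[0,1,2,6,6,7](1) P2=[1,3,6,3,0,4](1)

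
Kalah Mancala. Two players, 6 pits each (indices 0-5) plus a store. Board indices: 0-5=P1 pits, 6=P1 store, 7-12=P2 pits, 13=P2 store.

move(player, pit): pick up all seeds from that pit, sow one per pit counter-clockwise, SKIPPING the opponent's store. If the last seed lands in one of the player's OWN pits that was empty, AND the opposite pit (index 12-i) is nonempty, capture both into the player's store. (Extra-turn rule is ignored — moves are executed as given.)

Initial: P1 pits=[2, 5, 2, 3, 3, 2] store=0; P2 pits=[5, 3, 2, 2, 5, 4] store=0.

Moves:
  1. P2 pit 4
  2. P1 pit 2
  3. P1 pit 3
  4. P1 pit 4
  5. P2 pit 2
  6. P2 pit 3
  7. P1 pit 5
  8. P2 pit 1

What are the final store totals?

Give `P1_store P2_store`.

Move 1: P2 pit4 -> P1=[3,6,3,3,3,2](0) P2=[5,3,2,2,0,5](1)
Move 2: P1 pit2 -> P1=[3,6,0,4,4,3](0) P2=[5,3,2,2,0,5](1)
Move 3: P1 pit3 -> P1=[3,6,0,0,5,4](1) P2=[6,3,2,2,0,5](1)
Move 4: P1 pit4 -> P1=[3,6,0,0,0,5](2) P2=[7,4,3,2,0,5](1)
Move 5: P2 pit2 -> P1=[3,6,0,0,0,5](2) P2=[7,4,0,3,1,6](1)
Move 6: P2 pit3 -> P1=[3,6,0,0,0,5](2) P2=[7,4,0,0,2,7](2)
Move 7: P1 pit5 -> P1=[3,6,0,0,0,0](3) P2=[8,5,1,1,2,7](2)
Move 8: P2 pit1 -> P1=[3,6,0,0,0,0](3) P2=[8,0,2,2,3,8](3)

Answer: 3 3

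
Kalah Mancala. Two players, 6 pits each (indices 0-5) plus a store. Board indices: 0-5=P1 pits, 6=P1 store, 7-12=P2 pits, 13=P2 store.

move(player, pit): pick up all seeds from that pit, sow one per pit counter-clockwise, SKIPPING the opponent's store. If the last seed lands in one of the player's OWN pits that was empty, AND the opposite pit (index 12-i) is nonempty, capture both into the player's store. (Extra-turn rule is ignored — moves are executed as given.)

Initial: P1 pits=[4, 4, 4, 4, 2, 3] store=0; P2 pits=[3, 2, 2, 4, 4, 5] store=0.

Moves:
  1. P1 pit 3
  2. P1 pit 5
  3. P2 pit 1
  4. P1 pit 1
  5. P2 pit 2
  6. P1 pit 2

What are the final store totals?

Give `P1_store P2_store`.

Move 1: P1 pit3 -> P1=[4,4,4,0,3,4](1) P2=[4,2,2,4,4,5](0)
Move 2: P1 pit5 -> P1=[4,4,4,0,3,0](2) P2=[5,3,3,4,4,5](0)
Move 3: P2 pit1 -> P1=[4,4,4,0,3,0](2) P2=[5,0,4,5,5,5](0)
Move 4: P1 pit1 -> P1=[4,0,5,1,4,0](8) P2=[0,0,4,5,5,5](0)
Move 5: P2 pit2 -> P1=[4,0,5,1,4,0](8) P2=[0,0,0,6,6,6](1)
Move 6: P1 pit2 -> P1=[4,0,0,2,5,1](9) P2=[1,0,0,6,6,6](1)

Answer: 9 1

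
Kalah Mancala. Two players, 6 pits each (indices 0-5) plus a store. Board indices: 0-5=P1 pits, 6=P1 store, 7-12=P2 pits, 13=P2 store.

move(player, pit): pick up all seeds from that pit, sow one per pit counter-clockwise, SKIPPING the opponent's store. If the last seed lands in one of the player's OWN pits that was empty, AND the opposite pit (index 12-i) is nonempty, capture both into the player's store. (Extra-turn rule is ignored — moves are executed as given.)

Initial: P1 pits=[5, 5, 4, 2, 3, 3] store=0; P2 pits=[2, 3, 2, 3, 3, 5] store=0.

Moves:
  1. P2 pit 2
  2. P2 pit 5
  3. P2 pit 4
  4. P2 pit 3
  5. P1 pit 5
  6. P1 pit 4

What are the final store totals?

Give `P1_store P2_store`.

Answer: 2 3

Derivation:
Move 1: P2 pit2 -> P1=[5,5,4,2,3,3](0) P2=[2,3,0,4,4,5](0)
Move 2: P2 pit5 -> P1=[6,6,5,3,3,3](0) P2=[2,3,0,4,4,0](1)
Move 3: P2 pit4 -> P1=[7,7,5,3,3,3](0) P2=[2,3,0,4,0,1](2)
Move 4: P2 pit3 -> P1=[8,7,5,3,3,3](0) P2=[2,3,0,0,1,2](3)
Move 5: P1 pit5 -> P1=[8,7,5,3,3,0](1) P2=[3,4,0,0,1,2](3)
Move 6: P1 pit4 -> P1=[8,7,5,3,0,1](2) P2=[4,4,0,0,1,2](3)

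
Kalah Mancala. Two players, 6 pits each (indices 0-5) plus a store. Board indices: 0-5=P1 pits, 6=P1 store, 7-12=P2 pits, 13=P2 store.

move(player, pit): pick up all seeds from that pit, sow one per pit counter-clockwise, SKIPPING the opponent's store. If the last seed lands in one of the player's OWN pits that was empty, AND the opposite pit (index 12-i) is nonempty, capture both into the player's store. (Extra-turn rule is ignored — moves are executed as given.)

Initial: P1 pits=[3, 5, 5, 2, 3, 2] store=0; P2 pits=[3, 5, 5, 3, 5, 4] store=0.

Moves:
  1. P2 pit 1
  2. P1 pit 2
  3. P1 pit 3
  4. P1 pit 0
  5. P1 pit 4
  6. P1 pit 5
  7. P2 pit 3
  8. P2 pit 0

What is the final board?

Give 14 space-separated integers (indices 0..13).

Move 1: P2 pit1 -> P1=[3,5,5,2,3,2](0) P2=[3,0,6,4,6,5](1)
Move 2: P1 pit2 -> P1=[3,5,0,3,4,3](1) P2=[4,0,6,4,6,5](1)
Move 3: P1 pit3 -> P1=[3,5,0,0,5,4](2) P2=[4,0,6,4,6,5](1)
Move 4: P1 pit0 -> P1=[0,6,1,0,5,4](9) P2=[4,0,0,4,6,5](1)
Move 5: P1 pit4 -> P1=[0,6,1,0,0,5](10) P2=[5,1,1,4,6,5](1)
Move 6: P1 pit5 -> P1=[0,6,1,0,0,0](11) P2=[6,2,2,5,6,5](1)
Move 7: P2 pit3 -> P1=[1,7,1,0,0,0](11) P2=[6,2,2,0,7,6](2)
Move 8: P2 pit0 -> P1=[1,7,1,0,0,0](11) P2=[0,3,3,1,8,7](3)

Answer: 1 7 1 0 0 0 11 0 3 3 1 8 7 3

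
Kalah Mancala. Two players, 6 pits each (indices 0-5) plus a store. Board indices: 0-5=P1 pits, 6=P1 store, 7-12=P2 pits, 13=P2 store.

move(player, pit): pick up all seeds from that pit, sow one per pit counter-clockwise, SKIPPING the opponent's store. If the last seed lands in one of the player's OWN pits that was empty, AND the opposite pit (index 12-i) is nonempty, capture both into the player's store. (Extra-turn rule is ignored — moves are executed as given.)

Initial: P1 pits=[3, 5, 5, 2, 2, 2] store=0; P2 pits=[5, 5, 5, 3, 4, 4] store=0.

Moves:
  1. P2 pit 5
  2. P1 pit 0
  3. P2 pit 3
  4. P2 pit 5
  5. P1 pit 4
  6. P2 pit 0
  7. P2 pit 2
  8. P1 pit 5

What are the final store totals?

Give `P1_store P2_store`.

Answer: 2 5

Derivation:
Move 1: P2 pit5 -> P1=[4,6,6,2,2,2](0) P2=[5,5,5,3,4,0](1)
Move 2: P1 pit0 -> P1=[0,7,7,3,3,2](0) P2=[5,5,5,3,4,0](1)
Move 3: P2 pit3 -> P1=[0,7,7,3,3,2](0) P2=[5,5,5,0,5,1](2)
Move 4: P2 pit5 -> P1=[0,7,7,3,3,2](0) P2=[5,5,5,0,5,0](3)
Move 5: P1 pit4 -> P1=[0,7,7,3,0,3](1) P2=[6,5,5,0,5,0](3)
Move 6: P2 pit0 -> P1=[0,7,7,3,0,3](1) P2=[0,6,6,1,6,1](4)
Move 7: P2 pit2 -> P1=[1,8,7,3,0,3](1) P2=[0,6,0,2,7,2](5)
Move 8: P1 pit5 -> P1=[1,8,7,3,0,0](2) P2=[1,7,0,2,7,2](5)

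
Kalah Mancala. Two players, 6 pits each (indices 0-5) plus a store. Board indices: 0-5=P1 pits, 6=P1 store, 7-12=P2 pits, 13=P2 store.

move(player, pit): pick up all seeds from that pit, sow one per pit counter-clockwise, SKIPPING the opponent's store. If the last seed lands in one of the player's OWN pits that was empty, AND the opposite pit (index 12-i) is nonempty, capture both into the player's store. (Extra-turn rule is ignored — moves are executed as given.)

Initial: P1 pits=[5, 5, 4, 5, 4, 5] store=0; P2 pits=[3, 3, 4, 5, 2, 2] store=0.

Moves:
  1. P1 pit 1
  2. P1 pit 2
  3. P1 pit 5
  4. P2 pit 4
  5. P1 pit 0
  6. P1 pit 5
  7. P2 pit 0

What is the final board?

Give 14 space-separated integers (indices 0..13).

Move 1: P1 pit1 -> P1=[5,0,5,6,5,6](1) P2=[3,3,4,5,2,2](0)
Move 2: P1 pit2 -> P1=[5,0,0,7,6,7](2) P2=[4,3,4,5,2,2](0)
Move 3: P1 pit5 -> P1=[5,0,0,7,6,0](3) P2=[5,4,5,6,3,3](0)
Move 4: P2 pit4 -> P1=[6,0,0,7,6,0](3) P2=[5,4,5,6,0,4](1)
Move 5: P1 pit0 -> P1=[0,1,1,8,7,1](4) P2=[5,4,5,6,0,4](1)
Move 6: P1 pit5 -> P1=[0,1,1,8,7,0](5) P2=[5,4,5,6,0,4](1)
Move 7: P2 pit0 -> P1=[0,1,1,8,7,0](5) P2=[0,5,6,7,1,5](1)

Answer: 0 1 1 8 7 0 5 0 5 6 7 1 5 1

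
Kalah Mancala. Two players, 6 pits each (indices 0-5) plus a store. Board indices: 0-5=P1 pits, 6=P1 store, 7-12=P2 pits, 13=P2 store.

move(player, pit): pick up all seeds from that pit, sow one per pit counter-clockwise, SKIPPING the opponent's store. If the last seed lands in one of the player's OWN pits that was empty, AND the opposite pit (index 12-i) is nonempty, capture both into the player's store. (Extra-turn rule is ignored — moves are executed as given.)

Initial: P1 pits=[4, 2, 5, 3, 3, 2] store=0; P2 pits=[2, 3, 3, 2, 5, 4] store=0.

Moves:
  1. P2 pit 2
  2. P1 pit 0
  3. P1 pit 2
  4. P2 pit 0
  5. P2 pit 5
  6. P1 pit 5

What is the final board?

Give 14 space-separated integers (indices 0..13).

Move 1: P2 pit2 -> P1=[4,2,5,3,3,2](0) P2=[2,3,0,3,6,5](0)
Move 2: P1 pit0 -> P1=[0,3,6,4,4,2](0) P2=[2,3,0,3,6,5](0)
Move 3: P1 pit2 -> P1=[0,3,0,5,5,3](1) P2=[3,4,0,3,6,5](0)
Move 4: P2 pit0 -> P1=[0,3,0,5,5,3](1) P2=[0,5,1,4,6,5](0)
Move 5: P2 pit5 -> P1=[1,4,1,6,5,3](1) P2=[0,5,1,4,6,0](1)
Move 6: P1 pit5 -> P1=[1,4,1,6,5,0](2) P2=[1,6,1,4,6,0](1)

Answer: 1 4 1 6 5 0 2 1 6 1 4 6 0 1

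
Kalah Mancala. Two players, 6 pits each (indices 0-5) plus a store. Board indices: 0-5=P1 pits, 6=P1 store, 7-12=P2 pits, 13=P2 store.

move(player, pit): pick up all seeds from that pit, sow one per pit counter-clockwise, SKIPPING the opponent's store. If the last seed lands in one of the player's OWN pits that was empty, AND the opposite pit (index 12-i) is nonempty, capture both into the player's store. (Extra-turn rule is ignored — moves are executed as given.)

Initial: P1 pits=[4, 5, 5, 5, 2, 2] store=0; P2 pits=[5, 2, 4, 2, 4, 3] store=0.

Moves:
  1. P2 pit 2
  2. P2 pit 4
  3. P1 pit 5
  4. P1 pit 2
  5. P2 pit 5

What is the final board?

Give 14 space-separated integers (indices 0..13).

Answer: 6 7 1 7 3 1 2 7 3 0 3 0 0 3

Derivation:
Move 1: P2 pit2 -> P1=[4,5,5,5,2,2](0) P2=[5,2,0,3,5,4](1)
Move 2: P2 pit4 -> P1=[5,6,6,5,2,2](0) P2=[5,2,0,3,0,5](2)
Move 3: P1 pit5 -> P1=[5,6,6,5,2,0](1) P2=[6,2,0,3,0,5](2)
Move 4: P1 pit2 -> P1=[5,6,0,6,3,1](2) P2=[7,3,0,3,0,5](2)
Move 5: P2 pit5 -> P1=[6,7,1,7,3,1](2) P2=[7,3,0,3,0,0](3)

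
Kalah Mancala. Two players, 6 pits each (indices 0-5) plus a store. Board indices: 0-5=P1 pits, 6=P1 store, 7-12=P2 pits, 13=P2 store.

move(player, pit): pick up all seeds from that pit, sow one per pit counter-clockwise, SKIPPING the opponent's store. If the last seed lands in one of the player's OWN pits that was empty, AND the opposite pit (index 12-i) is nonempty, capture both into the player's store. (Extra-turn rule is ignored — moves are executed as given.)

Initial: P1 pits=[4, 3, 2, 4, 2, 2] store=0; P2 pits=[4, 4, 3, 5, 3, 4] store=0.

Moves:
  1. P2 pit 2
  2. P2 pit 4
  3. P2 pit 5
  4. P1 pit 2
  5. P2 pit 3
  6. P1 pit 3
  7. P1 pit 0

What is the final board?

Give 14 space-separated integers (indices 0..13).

Move 1: P2 pit2 -> P1=[4,3,2,4,2,2](0) P2=[4,4,0,6,4,5](0)
Move 2: P2 pit4 -> P1=[5,4,2,4,2,2](0) P2=[4,4,0,6,0,6](1)
Move 3: P2 pit5 -> P1=[6,5,3,5,3,2](0) P2=[4,4,0,6,0,0](2)
Move 4: P1 pit2 -> P1=[6,5,0,6,4,3](0) P2=[4,4,0,6,0,0](2)
Move 5: P2 pit3 -> P1=[7,6,1,6,4,3](0) P2=[4,4,0,0,1,1](3)
Move 6: P1 pit3 -> P1=[7,6,1,0,5,4](1) P2=[5,5,1,0,1,1](3)
Move 7: P1 pit0 -> P1=[0,7,2,1,6,5](2) P2=[6,5,1,0,1,1](3)

Answer: 0 7 2 1 6 5 2 6 5 1 0 1 1 3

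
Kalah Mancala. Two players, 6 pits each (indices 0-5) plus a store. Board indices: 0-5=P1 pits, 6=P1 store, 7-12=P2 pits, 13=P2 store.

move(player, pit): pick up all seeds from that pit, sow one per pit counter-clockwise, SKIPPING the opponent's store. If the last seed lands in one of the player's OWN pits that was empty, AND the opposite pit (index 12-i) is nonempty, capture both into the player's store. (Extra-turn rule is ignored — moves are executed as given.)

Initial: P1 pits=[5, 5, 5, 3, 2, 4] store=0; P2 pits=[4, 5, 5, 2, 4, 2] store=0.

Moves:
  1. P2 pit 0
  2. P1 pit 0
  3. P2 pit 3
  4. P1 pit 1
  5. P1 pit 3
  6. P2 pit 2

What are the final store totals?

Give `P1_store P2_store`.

Move 1: P2 pit0 -> P1=[5,5,5,3,2,4](0) P2=[0,6,6,3,5,2](0)
Move 2: P1 pit0 -> P1=[0,6,6,4,3,5](0) P2=[0,6,6,3,5,2](0)
Move 3: P2 pit3 -> P1=[0,6,6,4,3,5](0) P2=[0,6,6,0,6,3](1)
Move 4: P1 pit1 -> P1=[0,0,7,5,4,6](1) P2=[1,6,6,0,6,3](1)
Move 5: P1 pit3 -> P1=[0,0,7,0,5,7](2) P2=[2,7,6,0,6,3](1)
Move 6: P2 pit2 -> P1=[1,1,7,0,5,7](2) P2=[2,7,0,1,7,4](2)

Answer: 2 2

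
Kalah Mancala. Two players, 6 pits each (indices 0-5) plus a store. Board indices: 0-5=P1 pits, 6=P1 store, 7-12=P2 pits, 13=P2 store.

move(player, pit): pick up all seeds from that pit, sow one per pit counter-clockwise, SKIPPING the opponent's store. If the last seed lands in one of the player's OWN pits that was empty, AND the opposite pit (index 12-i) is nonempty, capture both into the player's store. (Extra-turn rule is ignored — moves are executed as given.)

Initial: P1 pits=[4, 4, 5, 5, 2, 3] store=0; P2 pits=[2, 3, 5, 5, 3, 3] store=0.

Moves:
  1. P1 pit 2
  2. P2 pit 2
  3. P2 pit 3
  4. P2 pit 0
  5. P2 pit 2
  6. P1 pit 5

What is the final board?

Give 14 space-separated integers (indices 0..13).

Move 1: P1 pit2 -> P1=[4,4,0,6,3,4](1) P2=[3,3,5,5,3,3](0)
Move 2: P2 pit2 -> P1=[5,4,0,6,3,4](1) P2=[3,3,0,6,4,4](1)
Move 3: P2 pit3 -> P1=[6,5,1,6,3,4](1) P2=[3,3,0,0,5,5](2)
Move 4: P2 pit0 -> P1=[6,5,0,6,3,4](1) P2=[0,4,1,0,5,5](4)
Move 5: P2 pit2 -> P1=[6,5,0,6,3,4](1) P2=[0,4,0,1,5,5](4)
Move 6: P1 pit5 -> P1=[6,5,0,6,3,0](2) P2=[1,5,1,1,5,5](4)

Answer: 6 5 0 6 3 0 2 1 5 1 1 5 5 4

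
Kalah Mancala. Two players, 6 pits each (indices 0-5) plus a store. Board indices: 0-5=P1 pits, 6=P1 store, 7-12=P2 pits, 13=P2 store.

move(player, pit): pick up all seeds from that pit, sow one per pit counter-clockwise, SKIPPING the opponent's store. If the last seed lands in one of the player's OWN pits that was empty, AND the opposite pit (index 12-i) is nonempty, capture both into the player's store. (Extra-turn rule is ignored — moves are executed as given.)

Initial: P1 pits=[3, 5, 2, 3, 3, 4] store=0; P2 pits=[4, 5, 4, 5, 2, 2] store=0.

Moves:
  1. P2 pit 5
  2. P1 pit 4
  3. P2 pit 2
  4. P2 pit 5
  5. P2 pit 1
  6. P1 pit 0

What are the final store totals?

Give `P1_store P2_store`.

Answer: 1 4

Derivation:
Move 1: P2 pit5 -> P1=[4,5,2,3,3,4](0) P2=[4,5,4,5,2,0](1)
Move 2: P1 pit4 -> P1=[4,5,2,3,0,5](1) P2=[5,5,4,5,2,0](1)
Move 3: P2 pit2 -> P1=[4,5,2,3,0,5](1) P2=[5,5,0,6,3,1](2)
Move 4: P2 pit5 -> P1=[4,5,2,3,0,5](1) P2=[5,5,0,6,3,0](3)
Move 5: P2 pit1 -> P1=[4,5,2,3,0,5](1) P2=[5,0,1,7,4,1](4)
Move 6: P1 pit0 -> P1=[0,6,3,4,1,5](1) P2=[5,0,1,7,4,1](4)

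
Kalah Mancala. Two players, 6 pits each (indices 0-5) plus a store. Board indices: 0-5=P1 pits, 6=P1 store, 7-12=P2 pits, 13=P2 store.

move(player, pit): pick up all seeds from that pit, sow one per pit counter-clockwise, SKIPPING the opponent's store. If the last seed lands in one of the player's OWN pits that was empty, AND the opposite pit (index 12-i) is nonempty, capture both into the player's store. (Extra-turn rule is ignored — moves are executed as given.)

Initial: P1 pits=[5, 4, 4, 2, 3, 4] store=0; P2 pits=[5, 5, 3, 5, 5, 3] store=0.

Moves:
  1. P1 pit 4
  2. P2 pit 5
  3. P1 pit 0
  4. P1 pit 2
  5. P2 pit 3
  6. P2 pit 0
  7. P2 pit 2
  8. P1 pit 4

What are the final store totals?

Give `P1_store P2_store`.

Move 1: P1 pit4 -> P1=[5,4,4,2,0,5](1) P2=[6,5,3,5,5,3](0)
Move 2: P2 pit5 -> P1=[6,5,4,2,0,5](1) P2=[6,5,3,5,5,0](1)
Move 3: P1 pit0 -> P1=[0,6,5,3,1,6](2) P2=[6,5,3,5,5,0](1)
Move 4: P1 pit2 -> P1=[0,6,0,4,2,7](3) P2=[7,5,3,5,5,0](1)
Move 5: P2 pit3 -> P1=[1,7,0,4,2,7](3) P2=[7,5,3,0,6,1](2)
Move 6: P2 pit0 -> P1=[2,7,0,4,2,7](3) P2=[0,6,4,1,7,2](3)
Move 7: P2 pit2 -> P1=[2,7,0,4,2,7](3) P2=[0,6,0,2,8,3](4)
Move 8: P1 pit4 -> P1=[2,7,0,4,0,8](4) P2=[0,6,0,2,8,3](4)

Answer: 4 4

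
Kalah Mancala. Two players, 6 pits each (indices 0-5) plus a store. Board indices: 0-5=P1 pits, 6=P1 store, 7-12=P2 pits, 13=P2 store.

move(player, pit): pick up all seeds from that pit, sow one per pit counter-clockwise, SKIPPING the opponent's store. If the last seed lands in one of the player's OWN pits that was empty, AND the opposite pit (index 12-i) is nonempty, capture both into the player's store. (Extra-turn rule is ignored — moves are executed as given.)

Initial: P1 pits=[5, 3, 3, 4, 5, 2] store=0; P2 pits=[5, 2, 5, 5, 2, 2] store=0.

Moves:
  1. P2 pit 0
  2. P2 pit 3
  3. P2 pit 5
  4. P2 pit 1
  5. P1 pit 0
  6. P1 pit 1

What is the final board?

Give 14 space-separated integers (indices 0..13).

Move 1: P2 pit0 -> P1=[5,3,3,4,5,2](0) P2=[0,3,6,6,3,3](0)
Move 2: P2 pit3 -> P1=[6,4,4,4,5,2](0) P2=[0,3,6,0,4,4](1)
Move 3: P2 pit5 -> P1=[7,5,5,4,5,2](0) P2=[0,3,6,0,4,0](2)
Move 4: P2 pit1 -> P1=[7,5,5,4,5,2](0) P2=[0,0,7,1,5,0](2)
Move 5: P1 pit0 -> P1=[0,6,6,5,6,3](1) P2=[1,0,7,1,5,0](2)
Move 6: P1 pit1 -> P1=[0,0,7,6,7,4](2) P2=[2,0,7,1,5,0](2)

Answer: 0 0 7 6 7 4 2 2 0 7 1 5 0 2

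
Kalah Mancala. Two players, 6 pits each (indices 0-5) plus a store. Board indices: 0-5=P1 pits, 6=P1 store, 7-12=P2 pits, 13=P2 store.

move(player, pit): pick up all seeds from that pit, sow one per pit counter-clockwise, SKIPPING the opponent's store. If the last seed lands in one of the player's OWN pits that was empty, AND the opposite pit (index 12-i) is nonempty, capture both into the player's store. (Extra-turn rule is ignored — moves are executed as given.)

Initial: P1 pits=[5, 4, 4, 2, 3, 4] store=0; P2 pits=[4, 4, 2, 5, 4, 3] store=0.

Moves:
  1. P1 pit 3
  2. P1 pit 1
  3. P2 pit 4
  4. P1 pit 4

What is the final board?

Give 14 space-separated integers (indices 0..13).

Move 1: P1 pit3 -> P1=[5,4,4,0,4,5](0) P2=[4,4,2,5,4,3](0)
Move 2: P1 pit1 -> P1=[5,0,5,1,5,6](0) P2=[4,4,2,5,4,3](0)
Move 3: P2 pit4 -> P1=[6,1,5,1,5,6](0) P2=[4,4,2,5,0,4](1)
Move 4: P1 pit4 -> P1=[6,1,5,1,0,7](1) P2=[5,5,3,5,0,4](1)

Answer: 6 1 5 1 0 7 1 5 5 3 5 0 4 1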